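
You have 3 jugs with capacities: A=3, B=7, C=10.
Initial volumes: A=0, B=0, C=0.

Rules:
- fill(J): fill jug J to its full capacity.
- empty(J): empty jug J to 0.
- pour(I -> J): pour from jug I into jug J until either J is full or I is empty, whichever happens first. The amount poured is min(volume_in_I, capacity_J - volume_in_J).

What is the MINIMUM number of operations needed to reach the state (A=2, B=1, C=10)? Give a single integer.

Answer: 8

Derivation:
BFS from (A=0, B=0, C=0). One shortest path:
  1. fill(A) -> (A=3 B=0 C=0)
  2. fill(C) -> (A=3 B=0 C=10)
  3. pour(A -> B) -> (A=0 B=3 C=10)
  4. pour(C -> A) -> (A=3 B=3 C=7)
  5. pour(A -> B) -> (A=0 B=6 C=7)
  6. pour(C -> A) -> (A=3 B=6 C=4)
  7. pour(A -> B) -> (A=2 B=7 C=4)
  8. pour(B -> C) -> (A=2 B=1 C=10)
Reached target in 8 moves.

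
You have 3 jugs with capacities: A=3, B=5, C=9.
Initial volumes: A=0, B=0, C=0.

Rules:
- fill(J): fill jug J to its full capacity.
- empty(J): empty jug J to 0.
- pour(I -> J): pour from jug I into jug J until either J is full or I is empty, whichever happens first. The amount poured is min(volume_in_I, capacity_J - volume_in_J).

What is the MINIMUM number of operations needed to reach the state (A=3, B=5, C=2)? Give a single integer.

Answer: 4

Derivation:
BFS from (A=0, B=0, C=0). One shortest path:
  1. fill(B) -> (A=0 B=5 C=0)
  2. pour(B -> A) -> (A=3 B=2 C=0)
  3. pour(B -> C) -> (A=3 B=0 C=2)
  4. fill(B) -> (A=3 B=5 C=2)
Reached target in 4 moves.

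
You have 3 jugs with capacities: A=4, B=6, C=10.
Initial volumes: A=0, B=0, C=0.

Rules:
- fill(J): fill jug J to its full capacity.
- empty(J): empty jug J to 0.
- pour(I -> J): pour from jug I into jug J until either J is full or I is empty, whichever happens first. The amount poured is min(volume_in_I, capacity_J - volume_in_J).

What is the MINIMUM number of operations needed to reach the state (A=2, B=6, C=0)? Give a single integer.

Answer: 4

Derivation:
BFS from (A=0, B=0, C=0). One shortest path:
  1. fill(A) -> (A=4 B=0 C=0)
  2. pour(A -> B) -> (A=0 B=4 C=0)
  3. fill(A) -> (A=4 B=4 C=0)
  4. pour(A -> B) -> (A=2 B=6 C=0)
Reached target in 4 moves.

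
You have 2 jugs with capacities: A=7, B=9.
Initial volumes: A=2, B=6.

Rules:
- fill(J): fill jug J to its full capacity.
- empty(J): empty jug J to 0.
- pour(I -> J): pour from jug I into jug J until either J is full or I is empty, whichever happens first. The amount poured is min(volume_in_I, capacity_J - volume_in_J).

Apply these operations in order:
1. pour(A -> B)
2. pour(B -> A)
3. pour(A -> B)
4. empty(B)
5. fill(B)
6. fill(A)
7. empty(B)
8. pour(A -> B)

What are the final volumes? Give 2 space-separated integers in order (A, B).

Answer: 0 7

Derivation:
Step 1: pour(A -> B) -> (A=0 B=8)
Step 2: pour(B -> A) -> (A=7 B=1)
Step 3: pour(A -> B) -> (A=0 B=8)
Step 4: empty(B) -> (A=0 B=0)
Step 5: fill(B) -> (A=0 B=9)
Step 6: fill(A) -> (A=7 B=9)
Step 7: empty(B) -> (A=7 B=0)
Step 8: pour(A -> B) -> (A=0 B=7)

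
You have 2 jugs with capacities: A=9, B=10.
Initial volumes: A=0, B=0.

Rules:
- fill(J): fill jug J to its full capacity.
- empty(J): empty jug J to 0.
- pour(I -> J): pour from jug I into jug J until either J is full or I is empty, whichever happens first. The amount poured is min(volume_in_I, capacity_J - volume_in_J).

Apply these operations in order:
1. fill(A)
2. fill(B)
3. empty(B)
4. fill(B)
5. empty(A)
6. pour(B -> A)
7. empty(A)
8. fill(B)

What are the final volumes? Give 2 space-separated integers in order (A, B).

Step 1: fill(A) -> (A=9 B=0)
Step 2: fill(B) -> (A=9 B=10)
Step 3: empty(B) -> (A=9 B=0)
Step 4: fill(B) -> (A=9 B=10)
Step 5: empty(A) -> (A=0 B=10)
Step 6: pour(B -> A) -> (A=9 B=1)
Step 7: empty(A) -> (A=0 B=1)
Step 8: fill(B) -> (A=0 B=10)

Answer: 0 10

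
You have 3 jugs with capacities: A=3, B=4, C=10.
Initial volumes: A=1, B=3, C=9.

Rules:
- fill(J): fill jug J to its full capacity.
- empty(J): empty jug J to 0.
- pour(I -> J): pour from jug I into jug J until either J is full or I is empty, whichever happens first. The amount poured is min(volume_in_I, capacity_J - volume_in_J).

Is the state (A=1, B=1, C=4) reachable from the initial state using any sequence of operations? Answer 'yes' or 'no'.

BFS explored all 167 reachable states.
Reachable set includes: (0,0,0), (0,0,1), (0,0,2), (0,0,3), (0,0,4), (0,0,5), (0,0,6), (0,0,7), (0,0,8), (0,0,9), (0,0,10), (0,1,0) ...
Target (A=1, B=1, C=4) not in reachable set → no.

Answer: no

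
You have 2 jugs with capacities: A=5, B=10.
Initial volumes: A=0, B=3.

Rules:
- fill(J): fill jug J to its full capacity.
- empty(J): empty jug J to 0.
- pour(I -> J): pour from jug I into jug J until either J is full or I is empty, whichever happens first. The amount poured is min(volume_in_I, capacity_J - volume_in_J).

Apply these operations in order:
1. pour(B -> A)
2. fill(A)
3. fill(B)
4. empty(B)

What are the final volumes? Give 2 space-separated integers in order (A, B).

Answer: 5 0

Derivation:
Step 1: pour(B -> A) -> (A=3 B=0)
Step 2: fill(A) -> (A=5 B=0)
Step 3: fill(B) -> (A=5 B=10)
Step 4: empty(B) -> (A=5 B=0)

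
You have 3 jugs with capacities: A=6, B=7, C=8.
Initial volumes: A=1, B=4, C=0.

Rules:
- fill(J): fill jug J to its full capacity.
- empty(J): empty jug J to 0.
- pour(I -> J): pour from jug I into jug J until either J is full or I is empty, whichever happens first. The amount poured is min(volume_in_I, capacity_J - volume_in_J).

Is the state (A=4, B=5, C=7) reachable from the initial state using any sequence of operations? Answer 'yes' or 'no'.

BFS explored all 294 reachable states.
Reachable set includes: (0,0,0), (0,0,1), (0,0,2), (0,0,3), (0,0,4), (0,0,5), (0,0,6), (0,0,7), (0,0,8), (0,1,0), (0,1,1), (0,1,2) ...
Target (A=4, B=5, C=7) not in reachable set → no.

Answer: no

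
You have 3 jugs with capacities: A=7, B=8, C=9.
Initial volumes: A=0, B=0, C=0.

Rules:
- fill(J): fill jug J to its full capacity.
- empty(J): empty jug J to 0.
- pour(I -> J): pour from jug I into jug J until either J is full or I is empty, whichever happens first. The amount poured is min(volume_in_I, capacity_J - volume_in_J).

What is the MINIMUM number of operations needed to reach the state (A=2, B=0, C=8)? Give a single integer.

Answer: 6

Derivation:
BFS from (A=0, B=0, C=0). One shortest path:
  1. fill(B) -> (A=0 B=8 C=0)
  2. fill(C) -> (A=0 B=8 C=9)
  3. pour(C -> A) -> (A=7 B=8 C=2)
  4. empty(A) -> (A=0 B=8 C=2)
  5. pour(C -> A) -> (A=2 B=8 C=0)
  6. pour(B -> C) -> (A=2 B=0 C=8)
Reached target in 6 moves.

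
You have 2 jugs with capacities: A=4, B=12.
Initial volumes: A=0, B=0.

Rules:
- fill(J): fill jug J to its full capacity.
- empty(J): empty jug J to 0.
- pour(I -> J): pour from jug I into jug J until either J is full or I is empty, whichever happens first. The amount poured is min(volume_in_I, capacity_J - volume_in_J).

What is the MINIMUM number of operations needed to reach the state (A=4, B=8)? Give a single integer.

BFS from (A=0, B=0). One shortest path:
  1. fill(B) -> (A=0 B=12)
  2. pour(B -> A) -> (A=4 B=8)
Reached target in 2 moves.

Answer: 2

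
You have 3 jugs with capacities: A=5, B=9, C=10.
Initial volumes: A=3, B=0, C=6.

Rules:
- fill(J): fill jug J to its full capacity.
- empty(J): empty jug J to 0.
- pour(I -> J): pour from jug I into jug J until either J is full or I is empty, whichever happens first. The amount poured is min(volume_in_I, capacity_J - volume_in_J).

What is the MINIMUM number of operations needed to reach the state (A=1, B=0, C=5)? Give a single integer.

BFS from (A=3, B=0, C=6). One shortest path:
  1. empty(A) -> (A=0 B=0 C=6)
  2. pour(C -> A) -> (A=5 B=0 C=1)
  3. pour(A -> B) -> (A=0 B=5 C=1)
  4. pour(C -> A) -> (A=1 B=5 C=0)
  5. pour(B -> C) -> (A=1 B=0 C=5)
Reached target in 5 moves.

Answer: 5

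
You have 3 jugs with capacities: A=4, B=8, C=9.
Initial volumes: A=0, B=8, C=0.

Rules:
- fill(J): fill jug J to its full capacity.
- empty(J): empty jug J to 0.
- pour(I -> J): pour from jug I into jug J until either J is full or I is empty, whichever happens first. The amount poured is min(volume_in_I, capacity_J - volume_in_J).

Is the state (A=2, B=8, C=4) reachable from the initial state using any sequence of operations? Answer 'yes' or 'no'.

BFS from (A=0, B=8, C=0):
  1. empty(B) -> (A=0 B=0 C=0)
  2. fill(C) -> (A=0 B=0 C=9)
  3. pour(C -> A) -> (A=4 B=0 C=5)
  4. pour(C -> B) -> (A=4 B=5 C=0)
  5. fill(C) -> (A=4 B=5 C=9)
  6. pour(C -> B) -> (A=4 B=8 C=6)
  7. empty(B) -> (A=4 B=0 C=6)
  8. pour(C -> B) -> (A=4 B=6 C=0)
  9. pour(A -> C) -> (A=0 B=6 C=4)
  10. fill(A) -> (A=4 B=6 C=4)
  11. pour(A -> B) -> (A=2 B=8 C=4)
Target reached → yes.

Answer: yes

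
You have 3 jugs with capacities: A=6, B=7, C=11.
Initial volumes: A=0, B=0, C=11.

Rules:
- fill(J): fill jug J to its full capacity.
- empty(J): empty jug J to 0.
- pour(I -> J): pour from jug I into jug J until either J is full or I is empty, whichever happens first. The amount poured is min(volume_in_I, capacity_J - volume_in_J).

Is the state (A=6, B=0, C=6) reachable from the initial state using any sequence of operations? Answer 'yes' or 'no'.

Answer: yes

Derivation:
BFS from (A=0, B=0, C=11):
  1. fill(A) -> (A=6 B=0 C=11)
  2. empty(C) -> (A=6 B=0 C=0)
  3. pour(A -> C) -> (A=0 B=0 C=6)
  4. fill(A) -> (A=6 B=0 C=6)
Target reached → yes.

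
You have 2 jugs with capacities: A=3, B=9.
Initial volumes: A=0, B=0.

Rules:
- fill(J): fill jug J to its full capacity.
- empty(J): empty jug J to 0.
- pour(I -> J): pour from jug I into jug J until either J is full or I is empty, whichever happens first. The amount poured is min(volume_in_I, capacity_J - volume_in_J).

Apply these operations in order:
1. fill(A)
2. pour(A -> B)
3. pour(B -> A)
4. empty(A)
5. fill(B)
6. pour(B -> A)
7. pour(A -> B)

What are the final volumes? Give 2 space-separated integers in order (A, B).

Answer: 0 9

Derivation:
Step 1: fill(A) -> (A=3 B=0)
Step 2: pour(A -> B) -> (A=0 B=3)
Step 3: pour(B -> A) -> (A=3 B=0)
Step 4: empty(A) -> (A=0 B=0)
Step 5: fill(B) -> (A=0 B=9)
Step 6: pour(B -> A) -> (A=3 B=6)
Step 7: pour(A -> B) -> (A=0 B=9)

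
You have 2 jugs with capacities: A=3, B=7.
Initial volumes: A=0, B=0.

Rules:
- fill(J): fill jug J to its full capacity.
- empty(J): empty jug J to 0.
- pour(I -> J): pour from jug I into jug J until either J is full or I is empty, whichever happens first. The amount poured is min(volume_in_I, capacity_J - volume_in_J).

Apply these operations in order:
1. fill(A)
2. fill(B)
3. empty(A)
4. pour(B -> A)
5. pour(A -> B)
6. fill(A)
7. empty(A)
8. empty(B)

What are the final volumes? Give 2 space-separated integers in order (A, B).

Answer: 0 0

Derivation:
Step 1: fill(A) -> (A=3 B=0)
Step 2: fill(B) -> (A=3 B=7)
Step 3: empty(A) -> (A=0 B=7)
Step 4: pour(B -> A) -> (A=3 B=4)
Step 5: pour(A -> B) -> (A=0 B=7)
Step 6: fill(A) -> (A=3 B=7)
Step 7: empty(A) -> (A=0 B=7)
Step 8: empty(B) -> (A=0 B=0)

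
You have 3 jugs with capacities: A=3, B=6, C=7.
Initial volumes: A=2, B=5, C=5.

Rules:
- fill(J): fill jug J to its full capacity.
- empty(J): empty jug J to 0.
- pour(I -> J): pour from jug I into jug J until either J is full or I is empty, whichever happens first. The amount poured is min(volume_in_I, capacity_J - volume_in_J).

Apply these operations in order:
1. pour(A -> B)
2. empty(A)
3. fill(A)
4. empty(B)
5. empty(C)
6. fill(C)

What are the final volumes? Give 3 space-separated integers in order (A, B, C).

Answer: 3 0 7

Derivation:
Step 1: pour(A -> B) -> (A=1 B=6 C=5)
Step 2: empty(A) -> (A=0 B=6 C=5)
Step 3: fill(A) -> (A=3 B=6 C=5)
Step 4: empty(B) -> (A=3 B=0 C=5)
Step 5: empty(C) -> (A=3 B=0 C=0)
Step 6: fill(C) -> (A=3 B=0 C=7)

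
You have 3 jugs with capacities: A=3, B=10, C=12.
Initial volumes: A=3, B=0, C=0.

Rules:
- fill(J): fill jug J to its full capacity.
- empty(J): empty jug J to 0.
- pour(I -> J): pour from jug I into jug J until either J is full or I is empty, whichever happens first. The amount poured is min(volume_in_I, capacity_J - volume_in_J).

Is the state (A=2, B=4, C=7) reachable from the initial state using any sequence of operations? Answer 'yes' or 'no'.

BFS explored all 374 reachable states.
Reachable set includes: (0,0,0), (0,0,1), (0,0,2), (0,0,3), (0,0,4), (0,0,5), (0,0,6), (0,0,7), (0,0,8), (0,0,9), (0,0,10), (0,0,11) ...
Target (A=2, B=4, C=7) not in reachable set → no.

Answer: no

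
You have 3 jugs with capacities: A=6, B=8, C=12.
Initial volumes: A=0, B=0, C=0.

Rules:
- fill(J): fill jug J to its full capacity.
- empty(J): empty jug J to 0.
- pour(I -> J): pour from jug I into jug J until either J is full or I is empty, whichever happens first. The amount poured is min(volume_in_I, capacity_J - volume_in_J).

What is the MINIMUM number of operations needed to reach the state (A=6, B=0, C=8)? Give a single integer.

Answer: 3

Derivation:
BFS from (A=0, B=0, C=0). One shortest path:
  1. fill(A) -> (A=6 B=0 C=0)
  2. fill(B) -> (A=6 B=8 C=0)
  3. pour(B -> C) -> (A=6 B=0 C=8)
Reached target in 3 moves.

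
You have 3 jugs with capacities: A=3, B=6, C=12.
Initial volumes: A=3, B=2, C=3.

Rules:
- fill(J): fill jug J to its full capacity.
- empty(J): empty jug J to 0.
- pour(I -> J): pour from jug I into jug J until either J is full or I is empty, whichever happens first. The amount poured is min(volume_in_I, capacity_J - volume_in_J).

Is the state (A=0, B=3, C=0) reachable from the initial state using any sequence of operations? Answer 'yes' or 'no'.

Answer: yes

Derivation:
BFS from (A=3, B=2, C=3):
  1. empty(A) -> (A=0 B=2 C=3)
  2. empty(B) -> (A=0 B=0 C=3)
  3. pour(C -> B) -> (A=0 B=3 C=0)
Target reached → yes.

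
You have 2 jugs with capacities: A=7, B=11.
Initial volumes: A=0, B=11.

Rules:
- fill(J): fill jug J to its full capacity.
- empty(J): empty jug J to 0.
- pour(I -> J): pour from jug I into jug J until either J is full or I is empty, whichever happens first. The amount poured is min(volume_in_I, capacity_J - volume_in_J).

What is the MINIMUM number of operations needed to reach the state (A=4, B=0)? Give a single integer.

BFS from (A=0, B=11). One shortest path:
  1. pour(B -> A) -> (A=7 B=4)
  2. empty(A) -> (A=0 B=4)
  3. pour(B -> A) -> (A=4 B=0)
Reached target in 3 moves.

Answer: 3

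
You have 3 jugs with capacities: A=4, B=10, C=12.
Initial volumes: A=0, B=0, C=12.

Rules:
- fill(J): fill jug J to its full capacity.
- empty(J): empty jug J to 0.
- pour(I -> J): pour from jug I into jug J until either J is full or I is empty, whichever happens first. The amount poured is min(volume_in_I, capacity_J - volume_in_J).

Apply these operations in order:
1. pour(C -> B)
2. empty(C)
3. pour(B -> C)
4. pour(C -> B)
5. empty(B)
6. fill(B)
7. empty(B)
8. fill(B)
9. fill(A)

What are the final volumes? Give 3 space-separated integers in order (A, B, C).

Answer: 4 10 0

Derivation:
Step 1: pour(C -> B) -> (A=0 B=10 C=2)
Step 2: empty(C) -> (A=0 B=10 C=0)
Step 3: pour(B -> C) -> (A=0 B=0 C=10)
Step 4: pour(C -> B) -> (A=0 B=10 C=0)
Step 5: empty(B) -> (A=0 B=0 C=0)
Step 6: fill(B) -> (A=0 B=10 C=0)
Step 7: empty(B) -> (A=0 B=0 C=0)
Step 8: fill(B) -> (A=0 B=10 C=0)
Step 9: fill(A) -> (A=4 B=10 C=0)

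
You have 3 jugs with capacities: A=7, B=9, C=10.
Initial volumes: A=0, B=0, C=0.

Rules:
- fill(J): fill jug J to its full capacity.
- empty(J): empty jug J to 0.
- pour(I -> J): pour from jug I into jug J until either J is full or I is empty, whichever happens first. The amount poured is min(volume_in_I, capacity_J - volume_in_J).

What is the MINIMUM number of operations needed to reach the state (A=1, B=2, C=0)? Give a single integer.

Answer: 5

Derivation:
BFS from (A=0, B=0, C=0). One shortest path:
  1. fill(C) -> (A=0 B=0 C=10)
  2. pour(C -> B) -> (A=0 B=9 C=1)
  3. pour(B -> A) -> (A=7 B=2 C=1)
  4. empty(A) -> (A=0 B=2 C=1)
  5. pour(C -> A) -> (A=1 B=2 C=0)
Reached target in 5 moves.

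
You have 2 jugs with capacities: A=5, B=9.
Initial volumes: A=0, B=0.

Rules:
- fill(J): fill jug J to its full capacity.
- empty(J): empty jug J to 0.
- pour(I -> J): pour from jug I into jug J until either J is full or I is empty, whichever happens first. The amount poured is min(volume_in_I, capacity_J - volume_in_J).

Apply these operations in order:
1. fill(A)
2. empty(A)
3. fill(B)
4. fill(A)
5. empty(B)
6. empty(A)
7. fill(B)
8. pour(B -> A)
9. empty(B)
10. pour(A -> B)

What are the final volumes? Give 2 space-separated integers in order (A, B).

Step 1: fill(A) -> (A=5 B=0)
Step 2: empty(A) -> (A=0 B=0)
Step 3: fill(B) -> (A=0 B=9)
Step 4: fill(A) -> (A=5 B=9)
Step 5: empty(B) -> (A=5 B=0)
Step 6: empty(A) -> (A=0 B=0)
Step 7: fill(B) -> (A=0 B=9)
Step 8: pour(B -> A) -> (A=5 B=4)
Step 9: empty(B) -> (A=5 B=0)
Step 10: pour(A -> B) -> (A=0 B=5)

Answer: 0 5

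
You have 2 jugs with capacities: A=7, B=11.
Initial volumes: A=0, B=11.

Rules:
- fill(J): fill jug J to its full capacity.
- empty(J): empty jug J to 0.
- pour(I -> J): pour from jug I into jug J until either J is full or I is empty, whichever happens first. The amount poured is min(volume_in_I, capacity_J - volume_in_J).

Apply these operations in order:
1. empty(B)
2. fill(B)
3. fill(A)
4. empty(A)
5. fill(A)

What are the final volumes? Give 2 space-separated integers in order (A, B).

Step 1: empty(B) -> (A=0 B=0)
Step 2: fill(B) -> (A=0 B=11)
Step 3: fill(A) -> (A=7 B=11)
Step 4: empty(A) -> (A=0 B=11)
Step 5: fill(A) -> (A=7 B=11)

Answer: 7 11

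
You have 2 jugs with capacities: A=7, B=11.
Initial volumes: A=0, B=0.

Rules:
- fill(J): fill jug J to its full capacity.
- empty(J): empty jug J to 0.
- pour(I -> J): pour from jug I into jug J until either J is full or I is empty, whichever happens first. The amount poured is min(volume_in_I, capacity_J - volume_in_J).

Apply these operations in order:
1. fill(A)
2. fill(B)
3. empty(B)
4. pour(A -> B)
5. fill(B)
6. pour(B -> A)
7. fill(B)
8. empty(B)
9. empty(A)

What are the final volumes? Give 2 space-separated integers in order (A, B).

Answer: 0 0

Derivation:
Step 1: fill(A) -> (A=7 B=0)
Step 2: fill(B) -> (A=7 B=11)
Step 3: empty(B) -> (A=7 B=0)
Step 4: pour(A -> B) -> (A=0 B=7)
Step 5: fill(B) -> (A=0 B=11)
Step 6: pour(B -> A) -> (A=7 B=4)
Step 7: fill(B) -> (A=7 B=11)
Step 8: empty(B) -> (A=7 B=0)
Step 9: empty(A) -> (A=0 B=0)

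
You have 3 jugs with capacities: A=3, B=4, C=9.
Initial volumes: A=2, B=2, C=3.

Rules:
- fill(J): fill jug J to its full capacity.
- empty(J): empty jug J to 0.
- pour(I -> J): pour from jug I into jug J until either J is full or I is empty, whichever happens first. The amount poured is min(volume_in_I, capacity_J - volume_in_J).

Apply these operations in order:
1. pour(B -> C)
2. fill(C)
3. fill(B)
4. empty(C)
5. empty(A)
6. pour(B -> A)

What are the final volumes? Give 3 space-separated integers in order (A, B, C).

Step 1: pour(B -> C) -> (A=2 B=0 C=5)
Step 2: fill(C) -> (A=2 B=0 C=9)
Step 3: fill(B) -> (A=2 B=4 C=9)
Step 4: empty(C) -> (A=2 B=4 C=0)
Step 5: empty(A) -> (A=0 B=4 C=0)
Step 6: pour(B -> A) -> (A=3 B=1 C=0)

Answer: 3 1 0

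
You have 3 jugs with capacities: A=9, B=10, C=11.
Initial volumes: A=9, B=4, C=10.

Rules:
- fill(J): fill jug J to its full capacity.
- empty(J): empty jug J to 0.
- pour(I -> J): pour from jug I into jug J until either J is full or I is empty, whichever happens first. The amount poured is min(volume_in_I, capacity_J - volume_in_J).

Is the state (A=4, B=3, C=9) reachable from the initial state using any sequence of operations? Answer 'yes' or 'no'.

BFS explored all 600 reachable states.
Reachable set includes: (0,0,0), (0,0,1), (0,0,2), (0,0,3), (0,0,4), (0,0,5), (0,0,6), (0,0,7), (0,0,8), (0,0,9), (0,0,10), (0,0,11) ...
Target (A=4, B=3, C=9) not in reachable set → no.

Answer: no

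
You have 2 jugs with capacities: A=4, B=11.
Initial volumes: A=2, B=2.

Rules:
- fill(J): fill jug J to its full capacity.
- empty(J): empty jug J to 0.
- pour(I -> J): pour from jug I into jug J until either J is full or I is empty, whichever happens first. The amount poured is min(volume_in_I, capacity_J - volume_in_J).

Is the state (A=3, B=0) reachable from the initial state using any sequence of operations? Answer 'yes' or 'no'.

Answer: yes

Derivation:
BFS from (A=2, B=2):
  1. fill(A) -> (A=4 B=2)
  2. pour(A -> B) -> (A=0 B=6)
  3. fill(A) -> (A=4 B=6)
  4. pour(A -> B) -> (A=0 B=10)
  5. fill(A) -> (A=4 B=10)
  6. pour(A -> B) -> (A=3 B=11)
  7. empty(B) -> (A=3 B=0)
Target reached → yes.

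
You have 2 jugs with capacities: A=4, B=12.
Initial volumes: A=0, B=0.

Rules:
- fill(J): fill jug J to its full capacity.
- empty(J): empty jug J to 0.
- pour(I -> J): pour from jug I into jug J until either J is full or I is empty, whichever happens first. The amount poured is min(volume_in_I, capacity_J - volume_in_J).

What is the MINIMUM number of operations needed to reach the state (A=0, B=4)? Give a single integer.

BFS from (A=0, B=0). One shortest path:
  1. fill(A) -> (A=4 B=0)
  2. pour(A -> B) -> (A=0 B=4)
Reached target in 2 moves.

Answer: 2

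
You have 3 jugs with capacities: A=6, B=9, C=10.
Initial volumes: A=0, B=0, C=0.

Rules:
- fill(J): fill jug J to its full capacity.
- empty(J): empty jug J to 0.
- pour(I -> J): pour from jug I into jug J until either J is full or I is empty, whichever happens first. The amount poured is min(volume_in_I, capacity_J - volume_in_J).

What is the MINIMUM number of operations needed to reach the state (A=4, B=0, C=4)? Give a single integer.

Answer: 8

Derivation:
BFS from (A=0, B=0, C=0). One shortest path:
  1. fill(C) -> (A=0 B=0 C=10)
  2. pour(C -> A) -> (A=6 B=0 C=4)
  3. empty(A) -> (A=0 B=0 C=4)
  4. pour(C -> B) -> (A=0 B=4 C=0)
  5. fill(C) -> (A=0 B=4 C=10)
  6. pour(C -> A) -> (A=6 B=4 C=4)
  7. empty(A) -> (A=0 B=4 C=4)
  8. pour(B -> A) -> (A=4 B=0 C=4)
Reached target in 8 moves.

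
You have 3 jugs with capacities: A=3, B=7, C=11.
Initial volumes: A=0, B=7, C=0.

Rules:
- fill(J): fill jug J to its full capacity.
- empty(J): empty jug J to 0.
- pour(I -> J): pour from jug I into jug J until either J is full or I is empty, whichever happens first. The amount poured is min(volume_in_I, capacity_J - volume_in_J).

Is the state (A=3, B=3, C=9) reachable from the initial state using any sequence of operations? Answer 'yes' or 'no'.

Answer: yes

Derivation:
BFS from (A=0, B=7, C=0):
  1. pour(B -> A) -> (A=3 B=4 C=0)
  2. empty(A) -> (A=0 B=4 C=0)
  3. pour(B -> A) -> (A=3 B=1 C=0)
  4. pour(A -> C) -> (A=0 B=1 C=3)
  5. pour(B -> A) -> (A=1 B=0 C=3)
  6. pour(C -> B) -> (A=1 B=3 C=0)
  7. fill(C) -> (A=1 B=3 C=11)
  8. pour(C -> A) -> (A=3 B=3 C=9)
Target reached → yes.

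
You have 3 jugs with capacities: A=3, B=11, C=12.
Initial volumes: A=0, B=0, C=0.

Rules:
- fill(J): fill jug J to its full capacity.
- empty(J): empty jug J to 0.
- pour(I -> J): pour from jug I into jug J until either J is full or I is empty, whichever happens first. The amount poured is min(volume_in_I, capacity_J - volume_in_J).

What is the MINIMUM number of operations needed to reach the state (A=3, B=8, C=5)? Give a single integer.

Answer: 8

Derivation:
BFS from (A=0, B=0, C=0). One shortest path:
  1. fill(B) -> (A=0 B=11 C=0)
  2. pour(B -> A) -> (A=3 B=8 C=0)
  3. empty(A) -> (A=0 B=8 C=0)
  4. pour(B -> A) -> (A=3 B=5 C=0)
  5. empty(A) -> (A=0 B=5 C=0)
  6. pour(B -> C) -> (A=0 B=0 C=5)
  7. fill(B) -> (A=0 B=11 C=5)
  8. pour(B -> A) -> (A=3 B=8 C=5)
Reached target in 8 moves.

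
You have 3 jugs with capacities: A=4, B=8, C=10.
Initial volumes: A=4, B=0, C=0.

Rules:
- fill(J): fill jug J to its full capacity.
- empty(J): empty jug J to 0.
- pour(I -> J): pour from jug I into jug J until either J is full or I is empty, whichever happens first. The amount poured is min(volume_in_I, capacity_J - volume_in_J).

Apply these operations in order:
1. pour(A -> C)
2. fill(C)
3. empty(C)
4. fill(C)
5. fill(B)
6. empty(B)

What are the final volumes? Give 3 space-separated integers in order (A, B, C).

Answer: 0 0 10

Derivation:
Step 1: pour(A -> C) -> (A=0 B=0 C=4)
Step 2: fill(C) -> (A=0 B=0 C=10)
Step 3: empty(C) -> (A=0 B=0 C=0)
Step 4: fill(C) -> (A=0 B=0 C=10)
Step 5: fill(B) -> (A=0 B=8 C=10)
Step 6: empty(B) -> (A=0 B=0 C=10)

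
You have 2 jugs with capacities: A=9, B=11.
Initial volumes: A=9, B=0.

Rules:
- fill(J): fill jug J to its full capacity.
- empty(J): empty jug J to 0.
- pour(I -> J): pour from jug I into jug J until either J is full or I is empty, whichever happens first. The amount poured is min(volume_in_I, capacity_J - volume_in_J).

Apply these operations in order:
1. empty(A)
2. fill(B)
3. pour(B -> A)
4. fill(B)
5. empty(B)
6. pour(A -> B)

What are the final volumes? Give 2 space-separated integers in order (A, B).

Step 1: empty(A) -> (A=0 B=0)
Step 2: fill(B) -> (A=0 B=11)
Step 3: pour(B -> A) -> (A=9 B=2)
Step 4: fill(B) -> (A=9 B=11)
Step 5: empty(B) -> (A=9 B=0)
Step 6: pour(A -> B) -> (A=0 B=9)

Answer: 0 9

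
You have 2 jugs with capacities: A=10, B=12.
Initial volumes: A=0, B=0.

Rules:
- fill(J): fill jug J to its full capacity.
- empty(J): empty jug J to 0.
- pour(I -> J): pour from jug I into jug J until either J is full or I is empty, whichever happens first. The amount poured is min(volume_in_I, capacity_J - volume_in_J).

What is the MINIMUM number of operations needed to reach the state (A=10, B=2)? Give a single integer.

BFS from (A=0, B=0). One shortest path:
  1. fill(B) -> (A=0 B=12)
  2. pour(B -> A) -> (A=10 B=2)
Reached target in 2 moves.

Answer: 2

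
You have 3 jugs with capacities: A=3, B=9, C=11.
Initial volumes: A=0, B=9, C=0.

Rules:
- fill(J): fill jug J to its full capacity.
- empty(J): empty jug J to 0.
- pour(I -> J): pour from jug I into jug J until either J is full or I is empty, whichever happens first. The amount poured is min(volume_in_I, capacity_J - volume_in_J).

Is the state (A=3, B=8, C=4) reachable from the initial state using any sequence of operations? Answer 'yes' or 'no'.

Answer: yes

Derivation:
BFS from (A=0, B=9, C=0):
  1. fill(A) -> (A=3 B=9 C=0)
  2. pour(A -> C) -> (A=0 B=9 C=3)
  3. pour(B -> C) -> (A=0 B=1 C=11)
  4. pour(C -> A) -> (A=3 B=1 C=8)
  5. empty(A) -> (A=0 B=1 C=8)
  6. pour(B -> A) -> (A=1 B=0 C=8)
  7. pour(C -> B) -> (A=1 B=8 C=0)
  8. pour(A -> C) -> (A=0 B=8 C=1)
  9. fill(A) -> (A=3 B=8 C=1)
  10. pour(A -> C) -> (A=0 B=8 C=4)
  11. fill(A) -> (A=3 B=8 C=4)
Target reached → yes.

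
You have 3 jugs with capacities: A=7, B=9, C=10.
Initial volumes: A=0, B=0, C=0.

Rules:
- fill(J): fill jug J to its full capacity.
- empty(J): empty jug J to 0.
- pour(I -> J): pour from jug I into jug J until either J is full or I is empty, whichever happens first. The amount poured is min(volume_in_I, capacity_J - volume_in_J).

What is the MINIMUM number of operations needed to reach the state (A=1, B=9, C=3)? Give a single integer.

Answer: 7

Derivation:
BFS from (A=0, B=0, C=0). One shortest path:
  1. fill(C) -> (A=0 B=0 C=10)
  2. pour(C -> A) -> (A=7 B=0 C=3)
  3. empty(A) -> (A=0 B=0 C=3)
  4. pour(C -> B) -> (A=0 B=3 C=0)
  5. fill(C) -> (A=0 B=3 C=10)
  6. pour(C -> A) -> (A=7 B=3 C=3)
  7. pour(A -> B) -> (A=1 B=9 C=3)
Reached target in 7 moves.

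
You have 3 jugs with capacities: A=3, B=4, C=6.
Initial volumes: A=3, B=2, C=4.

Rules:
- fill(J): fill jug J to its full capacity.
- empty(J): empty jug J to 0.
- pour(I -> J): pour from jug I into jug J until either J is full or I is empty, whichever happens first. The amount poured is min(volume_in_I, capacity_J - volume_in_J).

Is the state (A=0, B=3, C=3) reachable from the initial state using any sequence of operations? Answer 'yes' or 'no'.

Answer: yes

Derivation:
BFS from (A=3, B=2, C=4):
  1. empty(A) -> (A=0 B=2 C=4)
  2. pour(B -> A) -> (A=2 B=0 C=4)
  3. pour(C -> A) -> (A=3 B=0 C=3)
  4. pour(A -> B) -> (A=0 B=3 C=3)
Target reached → yes.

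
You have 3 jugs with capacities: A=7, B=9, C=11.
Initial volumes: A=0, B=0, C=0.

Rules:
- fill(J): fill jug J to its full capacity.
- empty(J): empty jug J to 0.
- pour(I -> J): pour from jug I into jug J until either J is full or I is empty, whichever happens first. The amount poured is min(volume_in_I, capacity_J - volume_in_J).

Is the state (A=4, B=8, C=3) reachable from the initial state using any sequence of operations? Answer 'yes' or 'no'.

BFS explored all 480 reachable states.
Reachable set includes: (0,0,0), (0,0,1), (0,0,2), (0,0,3), (0,0,4), (0,0,5), (0,0,6), (0,0,7), (0,0,8), (0,0,9), (0,0,10), (0,0,11) ...
Target (A=4, B=8, C=3) not in reachable set → no.

Answer: no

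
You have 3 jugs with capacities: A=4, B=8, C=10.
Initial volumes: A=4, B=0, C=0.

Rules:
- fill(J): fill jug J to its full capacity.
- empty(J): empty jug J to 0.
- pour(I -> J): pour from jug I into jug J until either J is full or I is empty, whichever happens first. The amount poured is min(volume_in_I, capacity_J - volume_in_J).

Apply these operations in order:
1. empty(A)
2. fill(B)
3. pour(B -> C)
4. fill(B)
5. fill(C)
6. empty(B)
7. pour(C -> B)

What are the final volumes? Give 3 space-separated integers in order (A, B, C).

Answer: 0 8 2

Derivation:
Step 1: empty(A) -> (A=0 B=0 C=0)
Step 2: fill(B) -> (A=0 B=8 C=0)
Step 3: pour(B -> C) -> (A=0 B=0 C=8)
Step 4: fill(B) -> (A=0 B=8 C=8)
Step 5: fill(C) -> (A=0 B=8 C=10)
Step 6: empty(B) -> (A=0 B=0 C=10)
Step 7: pour(C -> B) -> (A=0 B=8 C=2)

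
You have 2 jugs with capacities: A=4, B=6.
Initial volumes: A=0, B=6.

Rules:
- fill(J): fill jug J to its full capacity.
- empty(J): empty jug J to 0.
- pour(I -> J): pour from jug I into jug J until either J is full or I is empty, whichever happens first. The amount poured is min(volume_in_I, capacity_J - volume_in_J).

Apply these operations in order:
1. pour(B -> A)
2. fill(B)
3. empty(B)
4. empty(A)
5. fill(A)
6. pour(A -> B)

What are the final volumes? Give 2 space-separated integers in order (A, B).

Answer: 0 4

Derivation:
Step 1: pour(B -> A) -> (A=4 B=2)
Step 2: fill(B) -> (A=4 B=6)
Step 3: empty(B) -> (A=4 B=0)
Step 4: empty(A) -> (A=0 B=0)
Step 5: fill(A) -> (A=4 B=0)
Step 6: pour(A -> B) -> (A=0 B=4)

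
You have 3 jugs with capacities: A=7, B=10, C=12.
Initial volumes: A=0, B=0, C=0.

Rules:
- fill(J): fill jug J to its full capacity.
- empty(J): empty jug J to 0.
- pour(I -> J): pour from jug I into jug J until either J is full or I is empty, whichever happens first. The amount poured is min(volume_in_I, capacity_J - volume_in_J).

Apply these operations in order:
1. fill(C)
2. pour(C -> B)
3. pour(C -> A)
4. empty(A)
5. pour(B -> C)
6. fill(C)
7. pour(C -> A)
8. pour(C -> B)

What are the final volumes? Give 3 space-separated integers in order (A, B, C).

Step 1: fill(C) -> (A=0 B=0 C=12)
Step 2: pour(C -> B) -> (A=0 B=10 C=2)
Step 3: pour(C -> A) -> (A=2 B=10 C=0)
Step 4: empty(A) -> (A=0 B=10 C=0)
Step 5: pour(B -> C) -> (A=0 B=0 C=10)
Step 6: fill(C) -> (A=0 B=0 C=12)
Step 7: pour(C -> A) -> (A=7 B=0 C=5)
Step 8: pour(C -> B) -> (A=7 B=5 C=0)

Answer: 7 5 0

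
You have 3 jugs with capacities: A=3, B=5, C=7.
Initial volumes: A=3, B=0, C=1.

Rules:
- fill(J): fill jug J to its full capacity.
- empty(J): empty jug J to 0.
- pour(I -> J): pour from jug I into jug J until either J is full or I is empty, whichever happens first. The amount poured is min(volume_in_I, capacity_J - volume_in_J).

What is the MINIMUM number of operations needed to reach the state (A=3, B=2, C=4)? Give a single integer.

BFS from (A=3, B=0, C=1). One shortest path:
  1. fill(B) -> (A=3 B=5 C=1)
  2. pour(A -> C) -> (A=0 B=5 C=4)
  3. pour(B -> A) -> (A=3 B=2 C=4)
Reached target in 3 moves.

Answer: 3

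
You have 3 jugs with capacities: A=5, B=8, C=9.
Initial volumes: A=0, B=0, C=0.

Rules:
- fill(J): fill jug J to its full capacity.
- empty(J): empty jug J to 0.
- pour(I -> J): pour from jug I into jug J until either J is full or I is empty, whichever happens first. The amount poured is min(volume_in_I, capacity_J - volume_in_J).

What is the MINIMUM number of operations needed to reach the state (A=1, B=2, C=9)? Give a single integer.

Answer: 8

Derivation:
BFS from (A=0, B=0, C=0). One shortest path:
  1. fill(C) -> (A=0 B=0 C=9)
  2. pour(C -> B) -> (A=0 B=8 C=1)
  3. pour(B -> A) -> (A=5 B=3 C=1)
  4. empty(A) -> (A=0 B=3 C=1)
  5. pour(C -> A) -> (A=1 B=3 C=0)
  6. pour(B -> C) -> (A=1 B=0 C=3)
  7. fill(B) -> (A=1 B=8 C=3)
  8. pour(B -> C) -> (A=1 B=2 C=9)
Reached target in 8 moves.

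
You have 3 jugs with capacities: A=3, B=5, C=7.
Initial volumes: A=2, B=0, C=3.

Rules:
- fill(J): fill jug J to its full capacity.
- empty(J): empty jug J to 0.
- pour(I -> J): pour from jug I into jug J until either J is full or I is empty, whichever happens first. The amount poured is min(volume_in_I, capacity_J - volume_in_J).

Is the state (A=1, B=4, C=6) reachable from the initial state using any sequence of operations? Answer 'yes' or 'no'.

Answer: no

Derivation:
BFS explored all 144 reachable states.
Reachable set includes: (0,0,0), (0,0,1), (0,0,2), (0,0,3), (0,0,4), (0,0,5), (0,0,6), (0,0,7), (0,1,0), (0,1,1), (0,1,2), (0,1,3) ...
Target (A=1, B=4, C=6) not in reachable set → no.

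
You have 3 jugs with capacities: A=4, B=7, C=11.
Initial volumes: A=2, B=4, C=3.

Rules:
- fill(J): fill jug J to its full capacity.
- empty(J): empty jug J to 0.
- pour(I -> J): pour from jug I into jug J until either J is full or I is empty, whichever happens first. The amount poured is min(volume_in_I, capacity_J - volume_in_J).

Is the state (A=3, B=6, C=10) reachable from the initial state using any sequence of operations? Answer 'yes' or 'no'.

BFS explored all 301 reachable states.
Reachable set includes: (0,0,0), (0,0,1), (0,0,2), (0,0,3), (0,0,4), (0,0,5), (0,0,6), (0,0,7), (0,0,8), (0,0,9), (0,0,10), (0,0,11) ...
Target (A=3, B=6, C=10) not in reachable set → no.

Answer: no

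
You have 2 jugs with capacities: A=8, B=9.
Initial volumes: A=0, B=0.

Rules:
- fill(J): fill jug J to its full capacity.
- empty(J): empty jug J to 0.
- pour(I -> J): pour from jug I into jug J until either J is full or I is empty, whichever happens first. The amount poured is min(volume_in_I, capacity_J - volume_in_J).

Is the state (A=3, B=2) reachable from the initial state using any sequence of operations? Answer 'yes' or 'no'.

Answer: no

Derivation:
BFS explored all 34 reachable states.
Reachable set includes: (0,0), (0,1), (0,2), (0,3), (0,4), (0,5), (0,6), (0,7), (0,8), (0,9), (1,0), (1,9) ...
Target (A=3, B=2) not in reachable set → no.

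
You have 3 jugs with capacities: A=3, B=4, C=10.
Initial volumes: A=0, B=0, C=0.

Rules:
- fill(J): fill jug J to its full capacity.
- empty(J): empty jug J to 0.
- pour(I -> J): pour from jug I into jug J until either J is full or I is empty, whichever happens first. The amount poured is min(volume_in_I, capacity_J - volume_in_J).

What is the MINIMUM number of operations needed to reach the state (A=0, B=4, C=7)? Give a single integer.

BFS from (A=0, B=0, C=0). One shortest path:
  1. fill(B) -> (A=0 B=4 C=0)
  2. fill(C) -> (A=0 B=4 C=10)
  3. pour(C -> A) -> (A=3 B=4 C=7)
  4. empty(A) -> (A=0 B=4 C=7)
Reached target in 4 moves.

Answer: 4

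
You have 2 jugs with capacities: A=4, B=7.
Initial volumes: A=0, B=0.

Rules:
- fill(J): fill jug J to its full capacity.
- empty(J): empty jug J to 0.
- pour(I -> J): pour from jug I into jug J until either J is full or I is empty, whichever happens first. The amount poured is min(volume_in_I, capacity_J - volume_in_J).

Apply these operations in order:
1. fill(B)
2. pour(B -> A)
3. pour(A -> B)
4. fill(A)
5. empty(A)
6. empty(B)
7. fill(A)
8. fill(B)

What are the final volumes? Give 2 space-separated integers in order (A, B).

Answer: 4 7

Derivation:
Step 1: fill(B) -> (A=0 B=7)
Step 2: pour(B -> A) -> (A=4 B=3)
Step 3: pour(A -> B) -> (A=0 B=7)
Step 4: fill(A) -> (A=4 B=7)
Step 5: empty(A) -> (A=0 B=7)
Step 6: empty(B) -> (A=0 B=0)
Step 7: fill(A) -> (A=4 B=0)
Step 8: fill(B) -> (A=4 B=7)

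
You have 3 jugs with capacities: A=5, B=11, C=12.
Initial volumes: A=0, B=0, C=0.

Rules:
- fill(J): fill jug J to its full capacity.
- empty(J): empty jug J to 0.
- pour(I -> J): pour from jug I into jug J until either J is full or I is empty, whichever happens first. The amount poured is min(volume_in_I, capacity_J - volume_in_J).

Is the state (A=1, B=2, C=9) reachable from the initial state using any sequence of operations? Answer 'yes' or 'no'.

BFS explored all 496 reachable states.
Reachable set includes: (0,0,0), (0,0,1), (0,0,2), (0,0,3), (0,0,4), (0,0,5), (0,0,6), (0,0,7), (0,0,8), (0,0,9), (0,0,10), (0,0,11) ...
Target (A=1, B=2, C=9) not in reachable set → no.

Answer: no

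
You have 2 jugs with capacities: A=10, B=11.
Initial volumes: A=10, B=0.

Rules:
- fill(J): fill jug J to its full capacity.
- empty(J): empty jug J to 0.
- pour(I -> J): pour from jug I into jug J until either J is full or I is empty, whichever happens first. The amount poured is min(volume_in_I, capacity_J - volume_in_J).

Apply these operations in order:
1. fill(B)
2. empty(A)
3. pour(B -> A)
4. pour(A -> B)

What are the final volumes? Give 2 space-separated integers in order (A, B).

Answer: 0 11

Derivation:
Step 1: fill(B) -> (A=10 B=11)
Step 2: empty(A) -> (A=0 B=11)
Step 3: pour(B -> A) -> (A=10 B=1)
Step 4: pour(A -> B) -> (A=0 B=11)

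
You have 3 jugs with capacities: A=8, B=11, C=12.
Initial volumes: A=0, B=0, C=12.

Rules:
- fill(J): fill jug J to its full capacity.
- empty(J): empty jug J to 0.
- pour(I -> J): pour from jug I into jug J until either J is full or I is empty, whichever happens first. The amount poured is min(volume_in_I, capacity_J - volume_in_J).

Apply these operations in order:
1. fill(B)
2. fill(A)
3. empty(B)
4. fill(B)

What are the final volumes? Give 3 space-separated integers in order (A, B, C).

Step 1: fill(B) -> (A=0 B=11 C=12)
Step 2: fill(A) -> (A=8 B=11 C=12)
Step 3: empty(B) -> (A=8 B=0 C=12)
Step 4: fill(B) -> (A=8 B=11 C=12)

Answer: 8 11 12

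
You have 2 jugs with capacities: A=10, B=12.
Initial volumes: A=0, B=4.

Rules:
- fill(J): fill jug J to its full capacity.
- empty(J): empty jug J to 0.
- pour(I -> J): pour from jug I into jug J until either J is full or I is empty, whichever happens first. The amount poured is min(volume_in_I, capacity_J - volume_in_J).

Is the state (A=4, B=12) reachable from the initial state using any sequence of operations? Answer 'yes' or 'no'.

BFS from (A=0, B=4):
  1. pour(B -> A) -> (A=4 B=0)
  2. fill(B) -> (A=4 B=12)
Target reached → yes.

Answer: yes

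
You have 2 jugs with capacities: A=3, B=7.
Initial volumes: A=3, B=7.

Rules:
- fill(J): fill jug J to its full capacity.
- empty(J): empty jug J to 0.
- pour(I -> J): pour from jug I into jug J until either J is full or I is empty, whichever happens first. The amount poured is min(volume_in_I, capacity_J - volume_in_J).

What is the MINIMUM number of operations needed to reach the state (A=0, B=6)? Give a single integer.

Answer: 4

Derivation:
BFS from (A=3, B=7). One shortest path:
  1. empty(B) -> (A=3 B=0)
  2. pour(A -> B) -> (A=0 B=3)
  3. fill(A) -> (A=3 B=3)
  4. pour(A -> B) -> (A=0 B=6)
Reached target in 4 moves.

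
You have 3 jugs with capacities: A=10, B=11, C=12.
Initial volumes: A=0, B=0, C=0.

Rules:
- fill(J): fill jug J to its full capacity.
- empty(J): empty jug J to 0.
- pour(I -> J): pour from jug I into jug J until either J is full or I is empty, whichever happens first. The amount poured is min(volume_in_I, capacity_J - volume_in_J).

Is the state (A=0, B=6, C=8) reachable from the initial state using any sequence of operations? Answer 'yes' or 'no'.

BFS from (A=0, B=0, C=0):
  1. fill(A) -> (A=10 B=0 C=0)
  2. pour(A -> B) -> (A=0 B=10 C=0)
  3. fill(A) -> (A=10 B=10 C=0)
  4. pour(A -> C) -> (A=0 B=10 C=10)
  5. fill(A) -> (A=10 B=10 C=10)
  6. pour(A -> C) -> (A=8 B=10 C=12)
  7. empty(C) -> (A=8 B=10 C=0)
  8. pour(A -> C) -> (A=0 B=10 C=8)
  9. fill(A) -> (A=10 B=10 C=8)
  10. pour(B -> C) -> (A=10 B=6 C=12)
  11. empty(C) -> (A=10 B=6 C=0)
  12. pour(A -> C) -> (A=0 B=6 C=10)
  13. fill(A) -> (A=10 B=6 C=10)
  14. pour(A -> C) -> (A=8 B=6 C=12)
  15. empty(C) -> (A=8 B=6 C=0)
  16. pour(A -> C) -> (A=0 B=6 C=8)
Target reached → yes.

Answer: yes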